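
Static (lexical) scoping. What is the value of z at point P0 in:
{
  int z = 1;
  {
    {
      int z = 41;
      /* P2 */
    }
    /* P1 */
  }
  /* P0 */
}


z declared in the same block as P0
z = 1


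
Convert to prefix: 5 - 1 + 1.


left-to-right (same/higher precedence on left): tree is (+ (- 5 1) 1)
Prefix: + - 5 1 1


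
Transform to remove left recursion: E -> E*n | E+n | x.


Left-recursive alternatives: E*n, E+n; non-recursive: x
Introduce E': E -> xE', E' -> *nE' | +nE' | ε


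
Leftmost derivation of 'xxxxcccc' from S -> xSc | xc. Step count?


Derivation: S => xSc => xxScc => xxxSccc => xxxxcccc
Steps: 4


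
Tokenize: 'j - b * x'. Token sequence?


Scan left to right, longest-match per lexeme
Tokens: ID(j), OP(-), ID(b), OP(*), ID(x)


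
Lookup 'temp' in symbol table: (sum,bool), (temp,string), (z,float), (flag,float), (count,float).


Lookup 'temp' → type string


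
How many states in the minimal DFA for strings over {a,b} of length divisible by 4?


Track length mod 4: states 0..3, accept at 0
Minimal DFA: 4 states


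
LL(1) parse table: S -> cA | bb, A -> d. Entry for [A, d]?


For [A, d]: 'd' ∈ FIRST(d)
Entry: A -> d


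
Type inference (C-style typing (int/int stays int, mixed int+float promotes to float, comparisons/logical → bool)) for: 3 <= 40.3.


Operand types: int <= float
Rule: comparison yields bool
Result type: bool


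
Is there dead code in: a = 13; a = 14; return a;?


first assignment to a is overwritten before any read
Dead: 'a = 13'


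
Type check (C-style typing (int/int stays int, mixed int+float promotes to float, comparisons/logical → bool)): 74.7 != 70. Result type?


Operand types: float != int
Rule: comparison yields bool
Result type: bool


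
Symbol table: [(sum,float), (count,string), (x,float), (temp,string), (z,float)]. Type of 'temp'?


Lookup 'temp' → type string


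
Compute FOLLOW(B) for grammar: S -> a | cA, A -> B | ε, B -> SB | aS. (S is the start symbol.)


$ ∈ FOLLOW(S). For each A -> αBβ: add FIRST(β)\{ε} to FOLLOW(B); if β nullable, add FOLLOW(A).
FOLLOW(B) = {$, a, c}


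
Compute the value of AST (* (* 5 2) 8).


Evaluate inner: (* 5 2) = 10
Evaluate root: (* 10 8) = 80
Result: 80


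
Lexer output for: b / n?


Scan left to right, longest-match per lexeme
Tokens: ID(b), OP(/), ID(n)


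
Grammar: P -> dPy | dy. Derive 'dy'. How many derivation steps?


Derivation: P => dy
Steps: 1


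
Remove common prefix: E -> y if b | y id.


Common prefix: 'y'
Factored: E -> y E', E' -> if b | id


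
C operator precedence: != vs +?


'+' is additive (level 9); '!=' is equality (level 6)
Higher level binds tighter
'+' has higher precedence than '!='


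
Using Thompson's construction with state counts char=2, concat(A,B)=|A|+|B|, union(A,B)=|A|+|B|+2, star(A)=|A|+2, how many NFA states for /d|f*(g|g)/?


Syntax tree has 4 char leaf(s), 2 union(s), 1 star(s)
chars contribute 4×2 = 8; each union adds +2; each star adds +2
Total: 8 + 4 + 2 = 14 states


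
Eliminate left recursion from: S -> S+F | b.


Left-recursive alternatives: S+F; non-recursive: b
Introduce S': S -> bS', S' -> +FS' | ε


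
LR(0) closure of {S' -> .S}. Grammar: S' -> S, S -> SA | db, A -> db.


Start: S' -> .S
For each item with dot before a nonterminal B, add B -> .γ for every B-production
Closure: [S' -> .S, S -> .SA, S -> .db]


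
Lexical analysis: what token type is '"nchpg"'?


Pattern: double-quoted sequence
Type: STRING_LITERAL


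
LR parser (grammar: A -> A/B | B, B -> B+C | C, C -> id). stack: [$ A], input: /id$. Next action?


shift '/' to continue A -> A/B
Action: shift


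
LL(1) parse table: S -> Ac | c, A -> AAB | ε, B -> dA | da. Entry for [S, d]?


For [S, d]: 'd' ∈ FIRST(Ac)
Entry: S -> Ac


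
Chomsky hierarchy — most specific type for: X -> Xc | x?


Left-linear: every RHS is a terminal or one nonterminal followed by a terminal
Classification: Type 3 (Regular)


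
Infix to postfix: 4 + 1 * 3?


* has higher precedence, evaluate 1*3 first
Postfix: 4 1 3 * +


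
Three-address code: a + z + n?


Break into single-operator statements:
t1 = a + z
t2 = t1 + n


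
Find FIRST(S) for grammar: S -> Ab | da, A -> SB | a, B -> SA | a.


Per alternative of S: FIRST(Ab) = {a, d}; FIRST(da) = {d}
FIRST(S) = {a, d}


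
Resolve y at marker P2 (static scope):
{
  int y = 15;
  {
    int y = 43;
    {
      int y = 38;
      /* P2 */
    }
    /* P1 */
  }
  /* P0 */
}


y declared in the same block as P2
y = 38


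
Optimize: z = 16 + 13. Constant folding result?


16 + 13 = 29 at compile time
Optimized: z = 29


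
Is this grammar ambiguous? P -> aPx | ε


balanced a^n…x^n: each string has a unique parse
Unambiguous


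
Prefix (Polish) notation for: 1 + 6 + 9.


left-to-right (same/higher precedence on left): tree is (+ (+ 1 6) 9)
Prefix: + + 1 6 9


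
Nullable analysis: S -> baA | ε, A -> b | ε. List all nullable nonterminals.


A nonterminal is nullable iff some alternative derives ε (directly, or every symbol in it is nullable)
Nullable: {A, S}


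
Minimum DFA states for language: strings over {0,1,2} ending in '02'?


Track the longest suffix of input matching a prefix of '02': 3 classes (prefixes of length 0..2)
Minimal DFA: 3 states


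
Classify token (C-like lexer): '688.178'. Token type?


Pattern: digits with a decimal point
Type: FLOAT_LITERAL


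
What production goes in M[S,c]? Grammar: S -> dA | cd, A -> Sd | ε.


For [S, c]: 'c' ∈ FIRST(cd)
Entry: S -> cd


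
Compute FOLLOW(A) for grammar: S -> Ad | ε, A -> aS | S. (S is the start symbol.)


$ ∈ FOLLOW(S). For each A -> αBβ: add FIRST(β)\{ε} to FOLLOW(B); if β nullable, add FOLLOW(A).
FOLLOW(A) = {d}


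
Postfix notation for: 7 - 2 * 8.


* has higher precedence, evaluate 2*8 first
Postfix: 7 2 8 * -


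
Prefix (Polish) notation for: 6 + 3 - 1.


left-to-right (same/higher precedence on left): tree is (- (+ 6 3) 1)
Prefix: - + 6 3 1


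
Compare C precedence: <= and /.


'/' is multiplicative (level 10); '<=' is relational (level 7)
Higher level binds tighter
'/' has higher precedence than '<='


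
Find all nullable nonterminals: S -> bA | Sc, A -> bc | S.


A nonterminal is nullable iff some alternative derives ε (directly, or every symbol in it is nullable)
Nullable: {}


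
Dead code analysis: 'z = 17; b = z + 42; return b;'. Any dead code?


z is read by b's definition; b is returned
No dead code


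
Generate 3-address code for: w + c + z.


Break into single-operator statements:
t1 = w + c
t2 = t1 + z


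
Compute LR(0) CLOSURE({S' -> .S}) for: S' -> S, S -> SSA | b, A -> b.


Start: S' -> .S
For each item with dot before a nonterminal B, add B -> .γ for every B-production
Closure: [S' -> .S, S -> .SSA, S -> .b]


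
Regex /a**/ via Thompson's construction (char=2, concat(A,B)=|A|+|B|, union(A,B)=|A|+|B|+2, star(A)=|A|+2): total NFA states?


Syntax tree has 1 char leaf(s), 0 union(s), 2 star(s)
chars contribute 1×2 = 2; each union adds +2; each star adds +2
Total: 2 + 0 + 4 = 6 states


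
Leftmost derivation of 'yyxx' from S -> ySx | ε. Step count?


Derivation: S => ySx => yySxx => yyxx
Steps: 3


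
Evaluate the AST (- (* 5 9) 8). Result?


Evaluate inner: (* 5 9) = 45
Evaluate root: (- 45 8) = 37
Result: 37


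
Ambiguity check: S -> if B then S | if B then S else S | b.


dangling else: 'if B then if B then b else b' parses two ways
Ambiguous


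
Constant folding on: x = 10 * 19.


10 * 19 = 190 at compile time
Optimized: x = 190


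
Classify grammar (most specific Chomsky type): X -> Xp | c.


Left-linear: every RHS is a terminal or one nonterminal followed by a terminal
Classification: Type 3 (Regular)


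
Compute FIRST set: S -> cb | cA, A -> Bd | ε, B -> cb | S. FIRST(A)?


Per alternative of A: FIRST(Bd) = {c}; FIRST(ε) = {ε}
FIRST(A) = {c, ε}


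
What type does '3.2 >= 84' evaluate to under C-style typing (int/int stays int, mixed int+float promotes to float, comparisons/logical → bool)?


Operand types: float >= int
Rule: comparison yields bool
Result type: bool


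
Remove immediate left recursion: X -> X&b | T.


Left-recursive alternatives: X&b; non-recursive: T
Introduce X': X -> TX', X' -> &bX' | ε


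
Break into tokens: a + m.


Scan left to right, longest-match per lexeme
Tokens: ID(a), OP(+), ID(m)


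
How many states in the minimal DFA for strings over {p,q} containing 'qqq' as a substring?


KMP-style automaton: 3 progress states + 1 absorbing accept = 4
Minimal DFA: 4 states


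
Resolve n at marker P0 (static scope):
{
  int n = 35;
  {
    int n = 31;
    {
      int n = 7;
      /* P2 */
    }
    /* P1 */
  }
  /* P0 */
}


n declared in the same block as P0
n = 35


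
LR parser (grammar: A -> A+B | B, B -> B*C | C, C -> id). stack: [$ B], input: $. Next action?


lookahead ∉ {*} so B won't extend; reduce A -> B
Action: reduce (A -> B)


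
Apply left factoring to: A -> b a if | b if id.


Common prefix: 'b'
Factored: A -> b A', A' -> a if | if id


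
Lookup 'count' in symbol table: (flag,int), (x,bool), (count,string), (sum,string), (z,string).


Lookup 'count' → type string


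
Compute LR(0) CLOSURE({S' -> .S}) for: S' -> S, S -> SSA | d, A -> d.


Start: S' -> .S
For each item with dot before a nonterminal B, add B -> .γ for every B-production
Closure: [S' -> .S, S -> .SSA, S -> .d]


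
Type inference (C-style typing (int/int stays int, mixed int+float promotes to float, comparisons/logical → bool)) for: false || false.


Operand types: bool || bool
Rule: logical operators take bool operands and yield bool
Result type: bool


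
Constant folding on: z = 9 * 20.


9 * 20 = 180 at compile time
Optimized: z = 180


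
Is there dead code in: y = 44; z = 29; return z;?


y is assigned but never read
Dead: 'y = 44'


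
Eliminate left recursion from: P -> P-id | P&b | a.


Left-recursive alternatives: P-id, P&b; non-recursive: a
Introduce P': P -> aP', P' -> -idP' | &bP' | ε


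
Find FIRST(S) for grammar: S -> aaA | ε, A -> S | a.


Per alternative of S: FIRST(aaA) = {a}; FIRST(ε) = {ε}
FIRST(S) = {a, ε}


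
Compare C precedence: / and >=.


'/' is multiplicative (level 10); '>=' is relational (level 7)
Higher level binds tighter
'/' has higher precedence than '>='


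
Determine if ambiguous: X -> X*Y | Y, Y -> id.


precedence layered via separate nonterminal Y: deterministic
Unambiguous


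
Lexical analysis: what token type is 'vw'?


Pattern: letter/underscore followed by alphanumerics, not a keyword
Type: IDENTIFIER


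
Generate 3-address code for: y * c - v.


Break into single-operator statements:
t1 = y * c
t2 = t1 - v


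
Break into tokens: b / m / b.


Scan left to right, longest-match per lexeme
Tokens: ID(b), OP(/), ID(m), OP(/), ID(b)


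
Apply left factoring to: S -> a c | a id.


Common prefix: 'a'
Factored: S -> a S', S' -> c | id


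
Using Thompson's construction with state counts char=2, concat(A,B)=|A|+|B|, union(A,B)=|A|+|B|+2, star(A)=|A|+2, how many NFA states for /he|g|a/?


Syntax tree has 4 char leaf(s), 2 union(s), 0 star(s)
chars contribute 4×2 = 8; each union adds +2; each star adds +2
Total: 8 + 4 + 0 = 12 states


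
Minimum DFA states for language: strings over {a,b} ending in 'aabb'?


Track the longest suffix of input matching a prefix of 'aabb': 5 classes (prefixes of length 0..4)
Minimal DFA: 5 states


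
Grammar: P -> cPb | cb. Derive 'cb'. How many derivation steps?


Derivation: P => cb
Steps: 1


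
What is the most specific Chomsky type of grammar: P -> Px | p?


Left-linear: every RHS is a terminal or one nonterminal followed by a terminal
Classification: Type 3 (Regular)


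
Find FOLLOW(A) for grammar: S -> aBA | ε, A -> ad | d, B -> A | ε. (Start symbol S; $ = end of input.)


$ ∈ FOLLOW(S). For each A -> αBβ: add FIRST(β)\{ε} to FOLLOW(B); if β nullable, add FOLLOW(A).
FOLLOW(A) = {$, a, d}


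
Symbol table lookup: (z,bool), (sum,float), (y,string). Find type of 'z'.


Lookup 'z' → type bool


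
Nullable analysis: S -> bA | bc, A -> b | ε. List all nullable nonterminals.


A nonterminal is nullable iff some alternative derives ε (directly, or every symbol in it is nullable)
Nullable: {A}


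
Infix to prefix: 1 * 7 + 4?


left-to-right (same/higher precedence on left): tree is (+ (* 1 7) 4)
Prefix: + * 1 7 4


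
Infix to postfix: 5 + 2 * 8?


* has higher precedence, evaluate 2*8 first
Postfix: 5 2 8 * +


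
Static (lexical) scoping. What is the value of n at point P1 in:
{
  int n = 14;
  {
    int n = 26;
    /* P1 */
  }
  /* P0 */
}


n declared in the same block as P1
n = 26


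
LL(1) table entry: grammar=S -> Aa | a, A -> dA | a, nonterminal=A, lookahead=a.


For [A, a]: 'a' ∈ FIRST(a)
Entry: A -> a


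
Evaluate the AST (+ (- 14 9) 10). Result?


Evaluate inner: (- 14 9) = 5
Evaluate root: (+ 5 10) = 15
Result: 15


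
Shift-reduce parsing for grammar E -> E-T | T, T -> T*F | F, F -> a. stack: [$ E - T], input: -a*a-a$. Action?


handle 'E-T' on top; lookahead ∈ FOLLOW(E) = {-, $}
Action: reduce (E -> E-T)


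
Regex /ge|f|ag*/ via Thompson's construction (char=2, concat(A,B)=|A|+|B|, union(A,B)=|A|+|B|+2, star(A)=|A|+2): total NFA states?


Syntax tree has 5 char leaf(s), 2 union(s), 1 star(s)
chars contribute 5×2 = 10; each union adds +2; each star adds +2
Total: 10 + 4 + 2 = 16 states


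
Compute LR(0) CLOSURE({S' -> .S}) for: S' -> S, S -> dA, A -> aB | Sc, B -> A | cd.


Start: S' -> .S
For each item with dot before a nonterminal B, add B -> .γ for every B-production
Closure: [S' -> .S, S -> .dA]


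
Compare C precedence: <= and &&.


'<=' is relational (level 7); '&&' is logical AND (level 2)
Higher level binds tighter
'<=' has higher precedence than '&&'


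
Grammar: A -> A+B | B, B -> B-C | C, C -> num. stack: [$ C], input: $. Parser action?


'C' (not preceded by B-) is the handle for B -> C
Action: reduce (B -> C)


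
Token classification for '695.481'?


Pattern: digits with a decimal point
Type: FLOAT_LITERAL


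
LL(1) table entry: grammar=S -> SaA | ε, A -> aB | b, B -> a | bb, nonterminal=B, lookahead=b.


For [B, b]: 'b' ∈ FIRST(bb)
Entry: B -> bb


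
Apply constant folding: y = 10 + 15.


10 + 15 = 25 at compile time
Optimized: y = 25


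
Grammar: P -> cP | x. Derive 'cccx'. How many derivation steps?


Derivation: P => cP => ccP => cccP => cccx
Steps: 4


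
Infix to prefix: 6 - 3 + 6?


left-to-right (same/higher precedence on left): tree is (+ (- 6 3) 6)
Prefix: + - 6 3 6


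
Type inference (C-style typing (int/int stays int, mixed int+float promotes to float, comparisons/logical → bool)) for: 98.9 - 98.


Operand types: float - int
Rule: mixed int/float promotes to float; int/int stays int
Result type: float


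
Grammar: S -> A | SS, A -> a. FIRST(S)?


Per alternative of S: FIRST(A) = {a}; FIRST(SS) = {a}
FIRST(S) = {a}


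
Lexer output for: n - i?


Scan left to right, longest-match per lexeme
Tokens: ID(n), OP(-), ID(i)


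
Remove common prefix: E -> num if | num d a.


Common prefix: 'num'
Factored: E -> num E', E' -> if | d a


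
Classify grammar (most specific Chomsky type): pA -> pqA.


LHS has context (more than one symbol) and |LHS| ≤ |RHS|
Classification: Type 1 (Context-Sensitive)


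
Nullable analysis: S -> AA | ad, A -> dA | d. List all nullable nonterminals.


A nonterminal is nullable iff some alternative derives ε (directly, or every symbol in it is nullable)
Nullable: {}


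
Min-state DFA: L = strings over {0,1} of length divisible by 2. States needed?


Track length mod 2: states 0..1, accept at 0
Minimal DFA: 2 states


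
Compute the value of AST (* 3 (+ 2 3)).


Evaluate inner: (+ 2 3) = 5
Evaluate root: (* 3 5) = 15
Result: 15


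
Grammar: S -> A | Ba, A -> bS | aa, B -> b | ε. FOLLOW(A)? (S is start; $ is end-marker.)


$ ∈ FOLLOW(S). For each A -> αBβ: add FIRST(β)\{ε} to FOLLOW(B); if β nullable, add FOLLOW(A).
FOLLOW(A) = {$}


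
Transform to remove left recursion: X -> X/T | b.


Left-recursive alternatives: X/T; non-recursive: b
Introduce X': X -> bX', X' -> /TX' | ε


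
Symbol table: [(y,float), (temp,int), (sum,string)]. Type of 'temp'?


Lookup 'temp' → type int


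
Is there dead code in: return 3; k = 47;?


statement follows a return and is unreachable
Dead: 'k = 47'


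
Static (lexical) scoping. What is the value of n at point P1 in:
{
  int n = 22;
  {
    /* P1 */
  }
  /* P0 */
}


P1's block does not declare n; resolves to the enclosing declaration at depth 0
n = 22


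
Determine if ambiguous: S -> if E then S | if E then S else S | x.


dangling else: 'if E then if E then x else x' parses two ways
Ambiguous


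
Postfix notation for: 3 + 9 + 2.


Left to right (same or higher precedence on left)
Postfix: 3 9 + 2 +


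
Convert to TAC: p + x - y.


Break into single-operator statements:
t1 = p + x
t2 = t1 - y


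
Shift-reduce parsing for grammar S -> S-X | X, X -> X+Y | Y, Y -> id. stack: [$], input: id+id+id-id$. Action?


no handle on stack; shift 'id'
Action: shift


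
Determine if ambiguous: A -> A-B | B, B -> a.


precedence layered via separate nonterminal B: deterministic
Unambiguous


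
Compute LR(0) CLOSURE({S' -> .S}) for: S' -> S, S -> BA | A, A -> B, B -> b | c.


Start: S' -> .S
For each item with dot before a nonterminal B, add B -> .γ for every B-production
Closure: [S' -> .S, S -> .BA, S -> .A, B -> .b, B -> .c, A -> .B]


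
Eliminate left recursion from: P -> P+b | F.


Left-recursive alternatives: P+b; non-recursive: F
Introduce P': P -> FP', P' -> +bP' | ε


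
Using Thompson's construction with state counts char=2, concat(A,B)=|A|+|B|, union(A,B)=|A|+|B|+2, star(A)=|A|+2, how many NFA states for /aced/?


Syntax tree has 4 char leaf(s), 0 union(s), 0 star(s)
chars contribute 4×2 = 8; each union adds +2; each star adds +2
Total: 8 + 0 + 0 = 8 states


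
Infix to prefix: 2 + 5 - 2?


left-to-right (same/higher precedence on left): tree is (- (+ 2 5) 2)
Prefix: - + 2 5 2


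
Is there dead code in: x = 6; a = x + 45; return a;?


x is read by a's definition; a is returned
No dead code


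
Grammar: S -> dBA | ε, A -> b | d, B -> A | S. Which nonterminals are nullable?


A nonterminal is nullable iff some alternative derives ε (directly, or every symbol in it is nullable)
Nullable: {B, S}


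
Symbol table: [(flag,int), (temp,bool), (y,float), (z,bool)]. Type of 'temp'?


Lookup 'temp' → type bool


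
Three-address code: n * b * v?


Break into single-operator statements:
t1 = n * b
t2 = t1 * v


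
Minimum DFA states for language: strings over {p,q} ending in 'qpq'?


Track the longest suffix of input matching a prefix of 'qpq': 4 classes (prefixes of length 0..3)
Minimal DFA: 4 states


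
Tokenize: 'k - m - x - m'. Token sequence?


Scan left to right, longest-match per lexeme
Tokens: ID(k), OP(-), ID(m), OP(-), ID(x), OP(-), ID(m)


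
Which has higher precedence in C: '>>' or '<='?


'>>' is shift (level 8); '<=' is relational (level 7)
Higher level binds tighter
'>>' has higher precedence than '<='


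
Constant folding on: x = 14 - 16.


14 - 16 = -2 at compile time
Optimized: x = -2


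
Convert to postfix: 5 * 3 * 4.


Left to right (same or higher precedence on left)
Postfix: 5 3 * 4 *


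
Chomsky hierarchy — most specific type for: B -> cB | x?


Right-linear: every RHS is a terminal or a terminal followed by one nonterminal
Classification: Type 3 (Regular)


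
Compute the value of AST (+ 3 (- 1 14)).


Evaluate inner: (- 1 14) = -13
Evaluate root: (+ 3 -13) = -10
Result: -10


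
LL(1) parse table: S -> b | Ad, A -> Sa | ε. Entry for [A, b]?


For [A, b]: 'b' ∈ FIRST(Sa)
Entry: A -> Sa


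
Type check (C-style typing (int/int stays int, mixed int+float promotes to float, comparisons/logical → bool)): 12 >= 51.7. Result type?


Operand types: int >= float
Rule: comparison yields bool
Result type: bool


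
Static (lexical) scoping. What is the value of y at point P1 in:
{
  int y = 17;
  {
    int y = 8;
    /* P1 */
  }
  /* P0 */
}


y declared in the same block as P1
y = 8


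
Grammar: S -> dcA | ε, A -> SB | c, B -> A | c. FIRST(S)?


Per alternative of S: FIRST(dcA) = {d}; FIRST(ε) = {ε}
FIRST(S) = {d, ε}


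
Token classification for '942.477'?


Pattern: digits with a decimal point
Type: FLOAT_LITERAL


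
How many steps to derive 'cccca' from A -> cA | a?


Derivation: A => cA => ccA => cccA => ccccA => cccca
Steps: 5


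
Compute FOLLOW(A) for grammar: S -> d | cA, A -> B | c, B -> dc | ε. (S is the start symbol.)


$ ∈ FOLLOW(S). For each A -> αBβ: add FIRST(β)\{ε} to FOLLOW(B); if β nullable, add FOLLOW(A).
FOLLOW(A) = {$}


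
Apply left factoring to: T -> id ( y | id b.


Common prefix: 'id'
Factored: T -> id T', T' -> ( y | b


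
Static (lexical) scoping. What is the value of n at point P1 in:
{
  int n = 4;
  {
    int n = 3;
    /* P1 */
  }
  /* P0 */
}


n declared in the same block as P1
n = 3


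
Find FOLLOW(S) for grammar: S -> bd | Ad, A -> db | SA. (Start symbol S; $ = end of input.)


$ ∈ FOLLOW(S). For each A -> αBβ: add FIRST(β)\{ε} to FOLLOW(B); if β nullable, add FOLLOW(A).
FOLLOW(S) = {$, b, d}


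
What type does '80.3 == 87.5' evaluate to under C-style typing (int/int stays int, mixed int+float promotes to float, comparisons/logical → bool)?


Operand types: float == float
Rule: comparison yields bool
Result type: bool


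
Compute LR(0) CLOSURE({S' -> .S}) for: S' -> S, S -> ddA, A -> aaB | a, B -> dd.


Start: S' -> .S
For each item with dot before a nonterminal B, add B -> .γ for every B-production
Closure: [S' -> .S, S -> .ddA]


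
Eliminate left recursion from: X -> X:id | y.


Left-recursive alternatives: X:id; non-recursive: y
Introduce X': X -> yX', X' -> :idX' | ε


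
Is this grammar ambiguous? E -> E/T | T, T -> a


precedence layered via separate nonterminal T: deterministic
Unambiguous


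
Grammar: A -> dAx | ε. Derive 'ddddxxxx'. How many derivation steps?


Derivation: A => dAx => ddAxx => dddAxxx => ddddAxxxx => ddddxxxx
Steps: 5


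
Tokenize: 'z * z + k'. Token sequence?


Scan left to right, longest-match per lexeme
Tokens: ID(z), OP(*), ID(z), OP(+), ID(k)


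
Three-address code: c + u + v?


Break into single-operator statements:
t1 = c + u
t2 = t1 + v


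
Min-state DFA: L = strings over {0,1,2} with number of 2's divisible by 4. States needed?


Track (count of 2) mod 4: states 0..3, accept at 0
Minimal DFA: 4 states


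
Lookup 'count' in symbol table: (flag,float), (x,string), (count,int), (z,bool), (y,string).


Lookup 'count' → type int


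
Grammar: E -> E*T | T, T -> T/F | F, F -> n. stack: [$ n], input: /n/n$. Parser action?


'n' on top is the handle for F -> n
Action: reduce (F -> n)


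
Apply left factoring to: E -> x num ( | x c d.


Common prefix: 'x'
Factored: E -> x E', E' -> num ( | c d


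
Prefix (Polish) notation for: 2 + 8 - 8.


left-to-right (same/higher precedence on left): tree is (- (+ 2 8) 8)
Prefix: - + 2 8 8


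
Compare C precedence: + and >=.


'+' is additive (level 9); '>=' is relational (level 7)
Higher level binds tighter
'+' has higher precedence than '>='


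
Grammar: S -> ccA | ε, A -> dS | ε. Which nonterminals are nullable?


A nonterminal is nullable iff some alternative derives ε (directly, or every symbol in it is nullable)
Nullable: {A, S}


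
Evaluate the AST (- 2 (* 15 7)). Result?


Evaluate inner: (* 15 7) = 105
Evaluate root: (- 2 105) = -103
Result: -103


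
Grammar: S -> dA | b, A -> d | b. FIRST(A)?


Per alternative of A: FIRST(d) = {d}; FIRST(b) = {b}
FIRST(A) = {b, d}


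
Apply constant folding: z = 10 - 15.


10 - 15 = -5 at compile time
Optimized: z = -5


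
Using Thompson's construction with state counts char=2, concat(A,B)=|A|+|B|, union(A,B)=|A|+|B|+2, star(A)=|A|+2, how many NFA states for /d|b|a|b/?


Syntax tree has 4 char leaf(s), 3 union(s), 0 star(s)
chars contribute 4×2 = 8; each union adds +2; each star adds +2
Total: 8 + 6 + 0 = 14 states


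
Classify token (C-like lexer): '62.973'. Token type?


Pattern: digits with a decimal point
Type: FLOAT_LITERAL


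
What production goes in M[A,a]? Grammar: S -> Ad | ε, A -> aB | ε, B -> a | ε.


For [A, a]: 'a' ∈ FIRST(aB)
Entry: A -> aB


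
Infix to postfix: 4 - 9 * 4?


* has higher precedence, evaluate 9*4 first
Postfix: 4 9 4 * -


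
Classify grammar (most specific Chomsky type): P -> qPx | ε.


Single nonterminal LHS, but q^n x^n is not regular
Classification: Type 2 (Context-Free)


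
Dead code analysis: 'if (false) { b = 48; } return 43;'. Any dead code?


condition is constant false, so the whole block is unreachable
Dead: 'if (false) { b = 48; }'


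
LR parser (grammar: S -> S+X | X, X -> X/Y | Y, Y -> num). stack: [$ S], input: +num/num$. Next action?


shift '+' to continue S -> S+X
Action: shift


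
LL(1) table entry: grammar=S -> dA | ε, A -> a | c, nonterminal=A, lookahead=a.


For [A, a]: 'a' ∈ FIRST(a)
Entry: A -> a


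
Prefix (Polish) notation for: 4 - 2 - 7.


left-to-right (same/higher precedence on left): tree is (- (- 4 2) 7)
Prefix: - - 4 2 7


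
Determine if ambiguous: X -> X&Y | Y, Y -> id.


precedence layered via separate nonterminal Y: deterministic
Unambiguous


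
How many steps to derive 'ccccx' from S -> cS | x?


Derivation: S => cS => ccS => cccS => ccccS => ccccx
Steps: 5


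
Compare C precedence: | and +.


'+' is additive (level 9); '|' is bitwise OR (level 3)
Higher level binds tighter
'+' has higher precedence than '|'


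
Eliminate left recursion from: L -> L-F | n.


Left-recursive alternatives: L-F; non-recursive: n
Introduce L': L -> nL', L' -> -FL' | ε


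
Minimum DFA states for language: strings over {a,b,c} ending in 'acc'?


Track the longest suffix of input matching a prefix of 'acc': 4 classes (prefixes of length 0..3)
Minimal DFA: 4 states


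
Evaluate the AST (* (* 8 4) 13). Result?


Evaluate inner: (* 8 4) = 32
Evaluate root: (* 32 13) = 416
Result: 416


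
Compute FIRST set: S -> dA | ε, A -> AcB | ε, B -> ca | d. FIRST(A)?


Per alternative of A: FIRST(AcB) = {c}; FIRST(ε) = {ε}
FIRST(A) = {c, ε}


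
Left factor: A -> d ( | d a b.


Common prefix: 'd'
Factored: A -> d A', A' -> ( | a b


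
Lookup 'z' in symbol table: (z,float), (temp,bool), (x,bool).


Lookup 'z' → type float


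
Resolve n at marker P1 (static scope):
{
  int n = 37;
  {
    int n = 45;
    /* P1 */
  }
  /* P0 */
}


n declared in the same block as P1
n = 45


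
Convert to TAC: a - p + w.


Break into single-operator statements:
t1 = a - p
t2 = t1 + w


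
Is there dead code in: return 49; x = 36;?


statement follows a return and is unreachable
Dead: 'x = 36'


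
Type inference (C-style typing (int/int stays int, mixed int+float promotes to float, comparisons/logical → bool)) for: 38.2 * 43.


Operand types: float * int
Rule: mixed int/float promotes to float; int/int stays int
Result type: float


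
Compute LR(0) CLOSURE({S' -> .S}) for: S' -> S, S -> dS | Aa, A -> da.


Start: S' -> .S
For each item with dot before a nonterminal B, add B -> .γ for every B-production
Closure: [S' -> .S, S -> .dS, S -> .Aa, A -> .da]


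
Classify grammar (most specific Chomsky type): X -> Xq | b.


Left-linear: every RHS is a terminal or one nonterminal followed by a terminal
Classification: Type 3 (Regular)


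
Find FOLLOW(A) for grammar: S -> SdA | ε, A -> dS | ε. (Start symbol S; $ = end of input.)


$ ∈ FOLLOW(S). For each A -> αBβ: add FIRST(β)\{ε} to FOLLOW(B); if β nullable, add FOLLOW(A).
FOLLOW(A) = {$, d}


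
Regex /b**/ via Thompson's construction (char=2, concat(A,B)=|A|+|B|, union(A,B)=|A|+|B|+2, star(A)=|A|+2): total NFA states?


Syntax tree has 1 char leaf(s), 0 union(s), 2 star(s)
chars contribute 1×2 = 2; each union adds +2; each star adds +2
Total: 2 + 0 + 4 = 6 states


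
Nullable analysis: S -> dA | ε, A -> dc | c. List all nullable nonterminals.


A nonterminal is nullable iff some alternative derives ε (directly, or every symbol in it is nullable)
Nullable: {S}


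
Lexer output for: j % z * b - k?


Scan left to right, longest-match per lexeme
Tokens: ID(j), OP(%), ID(z), OP(*), ID(b), OP(-), ID(k)


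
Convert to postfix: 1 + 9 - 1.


Left to right (same or higher precedence on left)
Postfix: 1 9 + 1 -


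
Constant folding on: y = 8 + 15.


8 + 15 = 23 at compile time
Optimized: y = 23


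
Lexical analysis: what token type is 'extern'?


Pattern: reserved word
Type: KEYWORD


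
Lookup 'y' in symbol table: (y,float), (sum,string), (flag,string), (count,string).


Lookup 'y' → type float


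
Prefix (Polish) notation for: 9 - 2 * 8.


'*' binds tighter: tree is (- 9 (* 2 8))
Prefix: - 9 * 2 8


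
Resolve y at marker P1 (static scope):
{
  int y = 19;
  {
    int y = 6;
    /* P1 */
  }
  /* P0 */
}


y declared in the same block as P1
y = 6


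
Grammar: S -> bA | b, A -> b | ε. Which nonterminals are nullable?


A nonterminal is nullable iff some alternative derives ε (directly, or every symbol in it is nullable)
Nullable: {A}


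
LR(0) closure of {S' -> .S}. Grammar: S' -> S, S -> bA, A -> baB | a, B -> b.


Start: S' -> .S
For each item with dot before a nonterminal B, add B -> .γ for every B-production
Closure: [S' -> .S, S -> .bA]


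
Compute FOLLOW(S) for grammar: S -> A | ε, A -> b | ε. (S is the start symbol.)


$ ∈ FOLLOW(S). For each A -> αBβ: add FIRST(β)\{ε} to FOLLOW(B); if β nullable, add FOLLOW(A).
FOLLOW(S) = {$}


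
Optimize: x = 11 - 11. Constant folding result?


11 - 11 = 0 at compile time
Optimized: x = 0


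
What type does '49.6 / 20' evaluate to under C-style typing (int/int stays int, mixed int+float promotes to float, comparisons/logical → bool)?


Operand types: float / int
Rule: mixed int/float promotes to float; int/int stays int
Result type: float


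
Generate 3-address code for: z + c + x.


Break into single-operator statements:
t1 = z + c
t2 = t1 + x


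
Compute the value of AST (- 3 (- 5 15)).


Evaluate inner: (- 5 15) = -10
Evaluate root: (- 3 -10) = 13
Result: 13


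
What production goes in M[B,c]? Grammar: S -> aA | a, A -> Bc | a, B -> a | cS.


For [B, c]: 'c' ∈ FIRST(cS)
Entry: B -> cS


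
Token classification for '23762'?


Pattern: digits only
Type: INTEGER_LITERAL


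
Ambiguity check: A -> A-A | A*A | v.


'v-v*v' has two parse trees (no precedence encoded between - and *)
Ambiguous


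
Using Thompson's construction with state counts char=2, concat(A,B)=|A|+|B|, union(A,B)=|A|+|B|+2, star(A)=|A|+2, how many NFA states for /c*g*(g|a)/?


Syntax tree has 4 char leaf(s), 1 union(s), 2 star(s)
chars contribute 4×2 = 8; each union adds +2; each star adds +2
Total: 8 + 2 + 4 = 14 states


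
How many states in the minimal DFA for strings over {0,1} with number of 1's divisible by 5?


Track (count of 1) mod 5: states 0..4, accept at 0
Minimal DFA: 5 states


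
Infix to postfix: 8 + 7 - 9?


Left to right (same or higher precedence on left)
Postfix: 8 7 + 9 -


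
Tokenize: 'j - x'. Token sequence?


Scan left to right, longest-match per lexeme
Tokens: ID(j), OP(-), ID(x)


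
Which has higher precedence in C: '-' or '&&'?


'-' is additive (level 9); '&&' is logical AND (level 2)
Higher level binds tighter
'-' has higher precedence than '&&'


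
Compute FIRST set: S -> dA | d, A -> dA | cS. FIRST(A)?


Per alternative of A: FIRST(dA) = {d}; FIRST(cS) = {c}
FIRST(A) = {c, d}


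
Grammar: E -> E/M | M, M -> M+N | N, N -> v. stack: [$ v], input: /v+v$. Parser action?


'v' on top is the handle for N -> v
Action: reduce (N -> v)


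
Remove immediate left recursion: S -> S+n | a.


Left-recursive alternatives: S+n; non-recursive: a
Introduce S': S -> aS', S' -> +nS' | ε


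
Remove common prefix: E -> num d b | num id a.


Common prefix: 'num'
Factored: E -> num E', E' -> d b | id a


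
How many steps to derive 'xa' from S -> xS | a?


Derivation: S => xS => xa
Steps: 2


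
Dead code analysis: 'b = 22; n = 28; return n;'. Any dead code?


b is assigned but never read
Dead: 'b = 22'


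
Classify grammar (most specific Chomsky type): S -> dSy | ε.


Single nonterminal LHS, but d^n y^n is not regular
Classification: Type 2 (Context-Free)


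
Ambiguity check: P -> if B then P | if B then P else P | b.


dangling else: 'if B then if B then b else b' parses two ways
Ambiguous


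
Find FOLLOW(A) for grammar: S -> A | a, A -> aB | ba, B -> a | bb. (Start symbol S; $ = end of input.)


$ ∈ FOLLOW(S). For each A -> αBβ: add FIRST(β)\{ε} to FOLLOW(B); if β nullable, add FOLLOW(A).
FOLLOW(A) = {$}


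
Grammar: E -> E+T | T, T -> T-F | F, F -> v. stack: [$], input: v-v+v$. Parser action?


no handle on stack; shift 'v'
Action: shift


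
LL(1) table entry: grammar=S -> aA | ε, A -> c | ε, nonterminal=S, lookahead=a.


For [S, a]: 'a' ∈ FIRST(aA)
Entry: S -> aA


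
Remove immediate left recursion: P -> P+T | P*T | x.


Left-recursive alternatives: P+T, P*T; non-recursive: x
Introduce P': P -> xP', P' -> +TP' | *TP' | ε


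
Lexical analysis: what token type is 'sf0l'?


Pattern: letter/underscore followed by alphanumerics, not a keyword
Type: IDENTIFIER


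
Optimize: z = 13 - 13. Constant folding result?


13 - 13 = 0 at compile time
Optimized: z = 0


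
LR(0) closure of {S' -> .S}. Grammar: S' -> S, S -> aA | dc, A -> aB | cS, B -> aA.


Start: S' -> .S
For each item with dot before a nonterminal B, add B -> .γ for every B-production
Closure: [S' -> .S, S -> .aA, S -> .dc]


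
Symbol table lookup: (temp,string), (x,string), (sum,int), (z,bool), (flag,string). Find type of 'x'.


Lookup 'x' → type string


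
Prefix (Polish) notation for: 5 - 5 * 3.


'*' binds tighter: tree is (- 5 (* 5 3))
Prefix: - 5 * 5 3


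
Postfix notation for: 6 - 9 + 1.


Left to right (same or higher precedence on left)
Postfix: 6 9 - 1 +


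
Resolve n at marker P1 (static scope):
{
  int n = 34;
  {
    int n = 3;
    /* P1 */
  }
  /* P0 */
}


n declared in the same block as P1
n = 3


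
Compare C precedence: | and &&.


'|' is bitwise OR (level 3); '&&' is logical AND (level 2)
Higher level binds tighter
'|' has higher precedence than '&&'


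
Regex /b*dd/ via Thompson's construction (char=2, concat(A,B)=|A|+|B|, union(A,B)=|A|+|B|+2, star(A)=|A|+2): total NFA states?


Syntax tree has 3 char leaf(s), 0 union(s), 1 star(s)
chars contribute 3×2 = 6; each union adds +2; each star adds +2
Total: 6 + 0 + 2 = 8 states


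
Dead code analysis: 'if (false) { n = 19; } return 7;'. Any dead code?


condition is constant false, so the whole block is unreachable
Dead: 'if (false) { n = 19; }'


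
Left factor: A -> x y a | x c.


Common prefix: 'x'
Factored: A -> x A', A' -> y a | c


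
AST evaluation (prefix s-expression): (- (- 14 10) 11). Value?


Evaluate inner: (- 14 10) = 4
Evaluate root: (- 4 11) = -7
Result: -7


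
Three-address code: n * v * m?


Break into single-operator statements:
t1 = n * v
t2 = t1 * m


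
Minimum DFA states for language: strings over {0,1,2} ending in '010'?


Track the longest suffix of input matching a prefix of '010': 4 classes (prefixes of length 0..3)
Minimal DFA: 4 states


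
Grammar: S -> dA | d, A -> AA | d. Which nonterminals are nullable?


A nonterminal is nullable iff some alternative derives ε (directly, or every symbol in it is nullable)
Nullable: {}


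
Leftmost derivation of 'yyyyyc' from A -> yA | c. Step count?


Derivation: A => yA => yyA => yyyA => yyyyA => yyyyyA => yyyyyc
Steps: 6


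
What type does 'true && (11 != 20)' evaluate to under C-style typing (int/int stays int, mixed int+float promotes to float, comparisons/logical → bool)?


Operand types: bool && bool
Rule: logical operators take bool operands and yield bool
Result type: bool


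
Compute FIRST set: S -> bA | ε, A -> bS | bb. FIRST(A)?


Per alternative of A: FIRST(bS) = {b}; FIRST(bb) = {b}
FIRST(A) = {b}


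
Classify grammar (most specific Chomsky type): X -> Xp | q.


Left-linear: every RHS is a terminal or one nonterminal followed by a terminal
Classification: Type 3 (Regular)


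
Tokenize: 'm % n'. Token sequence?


Scan left to right, longest-match per lexeme
Tokens: ID(m), OP(%), ID(n)


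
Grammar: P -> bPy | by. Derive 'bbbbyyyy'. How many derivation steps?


Derivation: P => bPy => bbPyy => bbbPyyy => bbbbyyyy
Steps: 4


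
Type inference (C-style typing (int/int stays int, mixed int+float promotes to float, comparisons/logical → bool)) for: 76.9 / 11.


Operand types: float / int
Rule: mixed int/float promotes to float; int/int stays int
Result type: float


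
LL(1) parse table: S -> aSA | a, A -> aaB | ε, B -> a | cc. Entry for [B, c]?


For [B, c]: 'c' ∈ FIRST(cc)
Entry: B -> cc


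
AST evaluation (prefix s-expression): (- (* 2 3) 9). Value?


Evaluate inner: (* 2 3) = 6
Evaluate root: (- 6 9) = -3
Result: -3


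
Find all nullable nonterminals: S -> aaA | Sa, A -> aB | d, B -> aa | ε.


A nonterminal is nullable iff some alternative derives ε (directly, or every symbol in it is nullable)
Nullable: {B}


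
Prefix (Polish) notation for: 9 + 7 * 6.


'*' binds tighter: tree is (+ 9 (* 7 6))
Prefix: + 9 * 7 6


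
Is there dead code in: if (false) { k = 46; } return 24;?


condition is constant false, so the whole block is unreachable
Dead: 'if (false) { k = 46; }'


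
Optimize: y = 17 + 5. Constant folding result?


17 + 5 = 22 at compile time
Optimized: y = 22


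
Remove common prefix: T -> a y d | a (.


Common prefix: 'a'
Factored: T -> a T', T' -> y d | (


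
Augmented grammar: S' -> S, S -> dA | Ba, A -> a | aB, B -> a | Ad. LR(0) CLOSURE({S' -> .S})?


Start: S' -> .S
For each item with dot before a nonterminal B, add B -> .γ for every B-production
Closure: [S' -> .S, S -> .dA, S -> .Ba, B -> .a, B -> .Ad, A -> .a, A -> .aB]


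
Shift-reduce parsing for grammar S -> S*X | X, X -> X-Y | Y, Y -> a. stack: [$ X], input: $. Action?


lookahead ∉ {-} so X won't extend; reduce S -> X
Action: reduce (S -> X)


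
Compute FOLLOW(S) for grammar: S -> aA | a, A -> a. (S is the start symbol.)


$ ∈ FOLLOW(S). For each A -> αBβ: add FIRST(β)\{ε} to FOLLOW(B); if β nullable, add FOLLOW(A).
FOLLOW(S) = {$}
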